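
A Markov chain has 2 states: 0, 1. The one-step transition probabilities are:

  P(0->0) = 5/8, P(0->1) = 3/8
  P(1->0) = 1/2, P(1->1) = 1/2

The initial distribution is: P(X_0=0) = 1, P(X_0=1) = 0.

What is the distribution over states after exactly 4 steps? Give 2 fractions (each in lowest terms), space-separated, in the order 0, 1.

Answer: 2341/4096 1755/4096

Derivation:
Propagating the distribution step by step (d_{t+1} = d_t * P):
d_0 = (0=1, 1=0)
  d_1[0] = 1*5/8 + 0*1/2 = 5/8
  d_1[1] = 1*3/8 + 0*1/2 = 3/8
d_1 = (0=5/8, 1=3/8)
  d_2[0] = 5/8*5/8 + 3/8*1/2 = 37/64
  d_2[1] = 5/8*3/8 + 3/8*1/2 = 27/64
d_2 = (0=37/64, 1=27/64)
  d_3[0] = 37/64*5/8 + 27/64*1/2 = 293/512
  d_3[1] = 37/64*3/8 + 27/64*1/2 = 219/512
d_3 = (0=293/512, 1=219/512)
  d_4[0] = 293/512*5/8 + 219/512*1/2 = 2341/4096
  d_4[1] = 293/512*3/8 + 219/512*1/2 = 1755/4096
d_4 = (0=2341/4096, 1=1755/4096)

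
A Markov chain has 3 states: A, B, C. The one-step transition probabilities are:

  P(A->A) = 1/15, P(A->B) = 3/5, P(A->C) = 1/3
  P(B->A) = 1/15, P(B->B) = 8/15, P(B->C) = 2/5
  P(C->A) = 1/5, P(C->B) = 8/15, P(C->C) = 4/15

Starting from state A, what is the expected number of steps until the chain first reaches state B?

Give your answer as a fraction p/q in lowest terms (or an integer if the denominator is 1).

Answer: 240/139

Derivation:
Let h_i = expected steps to first reach B from state i.
Boundary: h_B = 0.
First-step equations for the other states:
  h_A = 1 + 1/15*h_A + 3/5*h_B + 1/3*h_C
  h_C = 1 + 1/5*h_A + 8/15*h_B + 4/15*h_C

Substituting h_B = 0 and rearranging gives the linear system (I - Q) h = 1:
  [14/15, -1/3] . (h_A, h_C) = 1
  [-1/5, 11/15] . (h_A, h_C) = 1

Solving yields:
  h_A = 240/139
  h_C = 255/139

Starting state is A, so the expected hitting time is h_A = 240/139.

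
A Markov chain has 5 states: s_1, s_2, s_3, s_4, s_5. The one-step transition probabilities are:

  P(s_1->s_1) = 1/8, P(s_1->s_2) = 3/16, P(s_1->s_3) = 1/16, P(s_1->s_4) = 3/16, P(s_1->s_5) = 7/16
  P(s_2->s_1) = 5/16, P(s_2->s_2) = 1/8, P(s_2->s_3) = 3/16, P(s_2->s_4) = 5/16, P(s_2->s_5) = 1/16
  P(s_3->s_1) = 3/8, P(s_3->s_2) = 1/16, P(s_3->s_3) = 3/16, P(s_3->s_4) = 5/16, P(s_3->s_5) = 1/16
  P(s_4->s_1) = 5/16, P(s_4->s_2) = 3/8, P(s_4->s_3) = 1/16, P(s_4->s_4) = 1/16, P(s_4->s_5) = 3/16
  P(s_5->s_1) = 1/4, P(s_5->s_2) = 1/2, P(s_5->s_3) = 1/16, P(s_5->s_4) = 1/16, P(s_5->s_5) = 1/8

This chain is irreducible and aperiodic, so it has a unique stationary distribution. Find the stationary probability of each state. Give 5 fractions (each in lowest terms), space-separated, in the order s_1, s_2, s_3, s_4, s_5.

The stationary distribution satisfies pi = pi * P, i.e.:
  pi_s_1 = 1/8*pi_s_1 + 5/16*pi_s_2 + 3/8*pi_s_3 + 5/16*pi_s_4 + 1/4*pi_s_5
  pi_s_2 = 3/16*pi_s_1 + 1/8*pi_s_2 + 1/16*pi_s_3 + 3/8*pi_s_4 + 1/2*pi_s_5
  pi_s_3 = 1/16*pi_s_1 + 3/16*pi_s_2 + 3/16*pi_s_3 + 1/16*pi_s_4 + 1/16*pi_s_5
  pi_s_4 = 3/16*pi_s_1 + 5/16*pi_s_2 + 5/16*pi_s_3 + 1/16*pi_s_4 + 1/16*pi_s_5
  pi_s_5 = 7/16*pi_s_1 + 1/16*pi_s_2 + 1/16*pi_s_3 + 3/16*pi_s_4 + 1/8*pi_s_5
with normalization: pi_s_1 + pi_s_2 + pi_s_3 + pi_s_4 + pi_s_5 = 1.

Using the first 4 balance equations plus normalization, the linear system A*pi = b is:
  [-7/8, 5/16, 3/8, 5/16, 1/4] . pi = 0
  [3/16, -7/8, 1/16, 3/8, 1/2] . pi = 0
  [1/16, 3/16, -13/16, 1/16, 1/16] . pi = 0
  [3/16, 5/16, 5/16, -15/16, 1/16] . pi = 0
  [1, 1, 1, 1, 1] . pi = 1

Solving yields:
  pi_s_1 = 377/1458
  pi_s_2 = 185/729
  pi_s_3 = 157/1458
  pi_s_4 = 5/27
  pi_s_5 = 142/729

Verification (pi * P):
  377/1458*1/8 + 185/729*5/16 + 157/1458*3/8 + 5/27*5/16 + 142/729*1/4 = 377/1458 = pi_s_1  (ok)
  377/1458*3/16 + 185/729*1/8 + 157/1458*1/16 + 5/27*3/8 + 142/729*1/2 = 185/729 = pi_s_2  (ok)
  377/1458*1/16 + 185/729*3/16 + 157/1458*3/16 + 5/27*1/16 + 142/729*1/16 = 157/1458 = pi_s_3  (ok)
  377/1458*3/16 + 185/729*5/16 + 157/1458*5/16 + 5/27*1/16 + 142/729*1/16 = 5/27 = pi_s_4  (ok)
  377/1458*7/16 + 185/729*1/16 + 157/1458*1/16 + 5/27*3/16 + 142/729*1/8 = 142/729 = pi_s_5  (ok)

Answer: 377/1458 185/729 157/1458 5/27 142/729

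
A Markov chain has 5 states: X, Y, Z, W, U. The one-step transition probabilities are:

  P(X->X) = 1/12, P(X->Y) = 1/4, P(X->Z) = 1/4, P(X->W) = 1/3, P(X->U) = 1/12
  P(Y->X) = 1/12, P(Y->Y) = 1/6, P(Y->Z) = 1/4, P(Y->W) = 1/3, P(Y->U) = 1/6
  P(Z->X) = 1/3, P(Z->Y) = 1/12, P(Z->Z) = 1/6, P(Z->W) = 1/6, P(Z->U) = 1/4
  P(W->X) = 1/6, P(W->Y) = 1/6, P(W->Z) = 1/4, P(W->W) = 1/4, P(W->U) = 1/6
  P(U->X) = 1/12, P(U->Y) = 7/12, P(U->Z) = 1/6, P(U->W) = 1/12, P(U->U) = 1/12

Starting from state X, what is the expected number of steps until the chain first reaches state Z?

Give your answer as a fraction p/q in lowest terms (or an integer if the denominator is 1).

Let h_i = expected steps to first reach Z from state i.
Boundary: h_Z = 0.
First-step equations for the other states:
  h_X = 1 + 1/12*h_X + 1/4*h_Y + 1/4*h_Z + 1/3*h_W + 1/12*h_U
  h_Y = 1 + 1/12*h_X + 1/6*h_Y + 1/4*h_Z + 1/3*h_W + 1/6*h_U
  h_W = 1 + 1/6*h_X + 1/6*h_Y + 1/4*h_Z + 1/4*h_W + 1/6*h_U
  h_U = 1 + 1/12*h_X + 7/12*h_Y + 1/6*h_Z + 1/12*h_W + 1/12*h_U

Substituting h_Z = 0 and rearranging gives the linear system (I - Q) h = 1:
  [11/12, -1/4, -1/3, -1/12] . (h_X, h_Y, h_W, h_U) = 1
  [-1/12, 5/6, -1/3, -1/6] . (h_X, h_Y, h_W, h_U) = 1
  [-1/6, -1/6, 3/4, -1/6] . (h_X, h_Y, h_W, h_U) = 1
  [-1/12, -7/12, -1/12, 11/12] . (h_X, h_Y, h_W, h_U) = 1

Solving yields:
  h_X = 6036/1445
  h_Y = 1215/289
  h_W = 6072/1445
  h_U = 6543/1445

Starting state is X, so the expected hitting time is h_X = 6036/1445.

Answer: 6036/1445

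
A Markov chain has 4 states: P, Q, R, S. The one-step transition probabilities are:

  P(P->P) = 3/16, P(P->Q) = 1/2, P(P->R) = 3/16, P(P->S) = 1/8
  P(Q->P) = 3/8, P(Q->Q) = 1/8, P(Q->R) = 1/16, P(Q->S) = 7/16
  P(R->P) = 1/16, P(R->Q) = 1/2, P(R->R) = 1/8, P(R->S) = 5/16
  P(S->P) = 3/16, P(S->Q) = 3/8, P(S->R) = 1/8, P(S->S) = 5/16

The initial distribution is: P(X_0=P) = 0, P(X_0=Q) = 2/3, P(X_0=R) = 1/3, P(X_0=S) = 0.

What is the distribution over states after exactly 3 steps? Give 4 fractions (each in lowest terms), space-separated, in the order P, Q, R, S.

Propagating the distribution step by step (d_{t+1} = d_t * P):
d_0 = (P=0, Q=2/3, R=1/3, S=0)
  d_1[P] = 0*3/16 + 2/3*3/8 + 1/3*1/16 + 0*3/16 = 13/48
  d_1[Q] = 0*1/2 + 2/3*1/8 + 1/3*1/2 + 0*3/8 = 1/4
  d_1[R] = 0*3/16 + 2/3*1/16 + 1/3*1/8 + 0*1/8 = 1/12
  d_1[S] = 0*1/8 + 2/3*7/16 + 1/3*5/16 + 0*5/16 = 19/48
d_1 = (P=13/48, Q=1/4, R=1/12, S=19/48)
  d_2[P] = 13/48*3/16 + 1/4*3/8 + 1/12*1/16 + 19/48*3/16 = 43/192
  d_2[Q] = 13/48*1/2 + 1/4*1/8 + 1/12*1/2 + 19/48*3/8 = 137/384
  d_2[R] = 13/48*3/16 + 1/4*1/16 + 1/12*1/8 + 19/48*1/8 = 97/768
  d_2[S] = 13/48*1/8 + 1/4*7/16 + 1/12*5/16 + 19/48*5/16 = 75/256
d_2 = (P=43/192, Q=137/384, R=97/768, S=75/256)
  d_3[P] = 43/192*3/16 + 137/384*3/8 + 97/768*1/16 + 75/256*3/16 = 733/3072
  d_3[Q] = 43/192*1/2 + 137/384*1/8 + 97/768*1/2 + 75/256*3/8 = 675/2048
  d_3[R] = 43/192*3/16 + 137/384*1/16 + 97/768*1/8 + 75/256*1/8 = 239/2048
  d_3[S] = 43/192*1/8 + 137/384*7/16 + 97/768*5/16 + 75/256*5/16 = 121/384
d_3 = (P=733/3072, Q=675/2048, R=239/2048, S=121/384)

Answer: 733/3072 675/2048 239/2048 121/384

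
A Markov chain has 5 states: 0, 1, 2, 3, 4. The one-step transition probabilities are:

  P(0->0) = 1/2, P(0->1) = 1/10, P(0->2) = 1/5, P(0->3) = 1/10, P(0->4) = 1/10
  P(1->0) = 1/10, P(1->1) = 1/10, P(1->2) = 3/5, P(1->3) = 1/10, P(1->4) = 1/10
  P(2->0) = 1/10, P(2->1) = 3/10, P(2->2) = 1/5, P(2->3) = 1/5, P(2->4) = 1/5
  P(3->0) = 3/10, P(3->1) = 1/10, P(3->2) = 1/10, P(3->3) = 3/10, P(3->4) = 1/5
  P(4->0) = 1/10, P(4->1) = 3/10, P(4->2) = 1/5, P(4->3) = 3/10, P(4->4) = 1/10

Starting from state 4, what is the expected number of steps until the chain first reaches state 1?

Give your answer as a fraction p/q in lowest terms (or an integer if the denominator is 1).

Answer: 1585/324

Derivation:
Let h_i = expected steps to first reach 1 from state i.
Boundary: h_1 = 0.
First-step equations for the other states:
  h_0 = 1 + 1/2*h_0 + 1/10*h_1 + 1/5*h_2 + 1/10*h_3 + 1/10*h_4
  h_2 = 1 + 1/10*h_0 + 3/10*h_1 + 1/5*h_2 + 1/5*h_3 + 1/5*h_4
  h_3 = 1 + 3/10*h_0 + 1/10*h_1 + 1/10*h_2 + 3/10*h_3 + 1/5*h_4
  h_4 = 1 + 1/10*h_0 + 3/10*h_1 + 1/5*h_2 + 3/10*h_3 + 1/10*h_4

Substituting h_1 = 0 and rearranging gives the linear system (I - Q) h = 1:
  [1/2, -1/5, -1/10, -1/10] . (h_0, h_2, h_3, h_4) = 1
  [-1/10, 4/5, -1/5, -1/5] . (h_0, h_2, h_3, h_4) = 1
  [-3/10, -1/10, 7/10, -1/5] . (h_0, h_2, h_3, h_4) = 1
  [-1/10, -1/5, -3/10, 9/10] . (h_0, h_2, h_3, h_4) = 1

Solving yields:
  h_0 = 55/9
  h_2 = 515/108
  h_3 = 1985/324
  h_4 = 1585/324

Starting state is 4, so the expected hitting time is h_4 = 1585/324.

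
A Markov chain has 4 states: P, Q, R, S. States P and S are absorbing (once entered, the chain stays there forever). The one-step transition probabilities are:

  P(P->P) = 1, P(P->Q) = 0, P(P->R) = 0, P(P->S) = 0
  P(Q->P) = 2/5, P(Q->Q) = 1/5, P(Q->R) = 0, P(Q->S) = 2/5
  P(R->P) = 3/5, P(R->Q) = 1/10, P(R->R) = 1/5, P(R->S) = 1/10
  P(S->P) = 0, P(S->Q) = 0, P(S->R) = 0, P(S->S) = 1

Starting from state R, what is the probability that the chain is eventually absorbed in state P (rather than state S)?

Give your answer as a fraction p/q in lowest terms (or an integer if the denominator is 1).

Let a_i = P(absorbed in P | start in state i).
Boundary conditions: a_P = 1, a_S = 0.
For each transient state i, a_i = sum_j P(i->j) * a_j:
  a_Q = 2/5*a_P + 1/5*a_Q + 0*a_R + 2/5*a_S
  a_R = 3/5*a_P + 1/10*a_Q + 1/5*a_R + 1/10*a_S

Substituting a_P = 1 and a_S = 0, rearrange to (I - Q) a = r where r[i] = P(i -> P):
  [4/5, 0] . (a_Q, a_R) = 2/5
  [-1/10, 4/5] . (a_Q, a_R) = 3/5

Solving yields:
  a_Q = 1/2
  a_R = 13/16

Starting state is R, so the absorption probability is a_R = 13/16.

Answer: 13/16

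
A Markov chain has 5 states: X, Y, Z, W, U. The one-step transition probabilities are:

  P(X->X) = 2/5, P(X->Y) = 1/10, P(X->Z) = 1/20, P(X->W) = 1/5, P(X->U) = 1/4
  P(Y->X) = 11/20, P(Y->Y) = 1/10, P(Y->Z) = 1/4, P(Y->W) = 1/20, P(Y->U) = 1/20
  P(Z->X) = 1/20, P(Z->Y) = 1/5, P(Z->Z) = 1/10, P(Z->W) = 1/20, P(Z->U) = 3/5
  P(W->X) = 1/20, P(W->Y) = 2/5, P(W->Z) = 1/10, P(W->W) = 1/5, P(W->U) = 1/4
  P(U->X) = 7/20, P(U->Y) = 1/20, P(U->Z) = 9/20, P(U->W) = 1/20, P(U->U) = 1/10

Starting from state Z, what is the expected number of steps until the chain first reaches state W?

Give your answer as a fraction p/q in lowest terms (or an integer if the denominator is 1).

Answer: 10370/983

Derivation:
Let h_i = expected steps to first reach W from state i.
Boundary: h_W = 0.
First-step equations for the other states:
  h_X = 1 + 2/5*h_X + 1/10*h_Y + 1/20*h_Z + 1/5*h_W + 1/4*h_U
  h_Y = 1 + 11/20*h_X + 1/10*h_Y + 1/4*h_Z + 1/20*h_W + 1/20*h_U
  h_Z = 1 + 1/20*h_X + 1/5*h_Y + 1/10*h_Z + 1/20*h_W + 3/5*h_U
  h_U = 1 + 7/20*h_X + 1/20*h_Y + 9/20*h_Z + 1/20*h_W + 1/10*h_U

Substituting h_W = 0 and rearranging gives the linear system (I - Q) h = 1:
  [3/5, -1/10, -1/20, -1/4] . (h_X, h_Y, h_Z, h_U) = 1
  [-11/20, 9/10, -1/4, -1/20] . (h_X, h_Y, h_Z, h_U) = 1
  [-1/20, -1/5, 9/10, -3/5] . (h_X, h_Y, h_Z, h_U) = 1
  [-7/20, -1/20, -9/20, 9/10] . (h_X, h_Y, h_Z, h_U) = 1

Solving yields:
  h_X = 8280/983
  h_Y = 9590/983
  h_Z = 10370/983
  h_U = 10030/983

Starting state is Z, so the expected hitting time is h_Z = 10370/983.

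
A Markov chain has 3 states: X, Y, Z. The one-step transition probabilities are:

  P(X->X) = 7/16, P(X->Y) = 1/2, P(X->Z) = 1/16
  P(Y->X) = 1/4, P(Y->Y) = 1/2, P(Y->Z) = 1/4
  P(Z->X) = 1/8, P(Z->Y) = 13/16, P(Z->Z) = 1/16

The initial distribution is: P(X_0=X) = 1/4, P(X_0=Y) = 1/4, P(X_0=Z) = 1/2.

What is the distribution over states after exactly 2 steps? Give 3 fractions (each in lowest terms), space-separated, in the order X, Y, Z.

Answer: 287/1024 547/1024 95/512

Derivation:
Propagating the distribution step by step (d_{t+1} = d_t * P):
d_0 = (X=1/4, Y=1/4, Z=1/2)
  d_1[X] = 1/4*7/16 + 1/4*1/4 + 1/2*1/8 = 15/64
  d_1[Y] = 1/4*1/2 + 1/4*1/2 + 1/2*13/16 = 21/32
  d_1[Z] = 1/4*1/16 + 1/4*1/4 + 1/2*1/16 = 7/64
d_1 = (X=15/64, Y=21/32, Z=7/64)
  d_2[X] = 15/64*7/16 + 21/32*1/4 + 7/64*1/8 = 287/1024
  d_2[Y] = 15/64*1/2 + 21/32*1/2 + 7/64*13/16 = 547/1024
  d_2[Z] = 15/64*1/16 + 21/32*1/4 + 7/64*1/16 = 95/512
d_2 = (X=287/1024, Y=547/1024, Z=95/512)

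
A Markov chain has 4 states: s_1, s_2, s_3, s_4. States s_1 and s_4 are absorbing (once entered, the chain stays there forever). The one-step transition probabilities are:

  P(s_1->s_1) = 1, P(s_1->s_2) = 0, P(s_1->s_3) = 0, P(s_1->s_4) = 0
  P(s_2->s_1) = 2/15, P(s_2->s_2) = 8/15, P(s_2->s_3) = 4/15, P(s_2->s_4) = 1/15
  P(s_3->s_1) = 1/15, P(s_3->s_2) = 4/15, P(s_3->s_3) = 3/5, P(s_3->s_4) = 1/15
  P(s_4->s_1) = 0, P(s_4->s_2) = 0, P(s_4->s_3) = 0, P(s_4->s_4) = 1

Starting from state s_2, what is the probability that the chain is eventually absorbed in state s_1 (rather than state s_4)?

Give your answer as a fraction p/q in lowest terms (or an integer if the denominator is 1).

Answer: 8/13

Derivation:
Let a_i = P(absorbed in s_1 | start in state i).
Boundary conditions: a_s_1 = 1, a_s_4 = 0.
For each transient state i, a_i = sum_j P(i->j) * a_j:
  a_s_2 = 2/15*a_s_1 + 8/15*a_s_2 + 4/15*a_s_3 + 1/15*a_s_4
  a_s_3 = 1/15*a_s_1 + 4/15*a_s_2 + 3/5*a_s_3 + 1/15*a_s_4

Substituting a_s_1 = 1 and a_s_4 = 0, rearrange to (I - Q) a = r where r[i] = P(i -> s_1):
  [7/15, -4/15] . (a_s_2, a_s_3) = 2/15
  [-4/15, 2/5] . (a_s_2, a_s_3) = 1/15

Solving yields:
  a_s_2 = 8/13
  a_s_3 = 15/26

Starting state is s_2, so the absorption probability is a_s_2 = 8/13.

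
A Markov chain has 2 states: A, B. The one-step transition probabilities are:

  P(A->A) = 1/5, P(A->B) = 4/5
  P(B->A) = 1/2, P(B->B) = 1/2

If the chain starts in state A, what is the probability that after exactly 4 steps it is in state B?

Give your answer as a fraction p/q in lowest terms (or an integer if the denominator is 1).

Answer: 763/1250

Derivation:
Computing P^4 by repeated multiplication:
P^1 =
  A: [1/5, 4/5]
  B: [1/2, 1/2]
P^2 =
  A: [11/25, 14/25]
  B: [7/20, 13/20]
P^3 =
  A: [46/125, 79/125]
  B: [79/200, 121/200]
P^4 =
  A: [487/1250, 763/1250]
  B: [763/2000, 1237/2000]

(P^4)[A -> B] = 763/1250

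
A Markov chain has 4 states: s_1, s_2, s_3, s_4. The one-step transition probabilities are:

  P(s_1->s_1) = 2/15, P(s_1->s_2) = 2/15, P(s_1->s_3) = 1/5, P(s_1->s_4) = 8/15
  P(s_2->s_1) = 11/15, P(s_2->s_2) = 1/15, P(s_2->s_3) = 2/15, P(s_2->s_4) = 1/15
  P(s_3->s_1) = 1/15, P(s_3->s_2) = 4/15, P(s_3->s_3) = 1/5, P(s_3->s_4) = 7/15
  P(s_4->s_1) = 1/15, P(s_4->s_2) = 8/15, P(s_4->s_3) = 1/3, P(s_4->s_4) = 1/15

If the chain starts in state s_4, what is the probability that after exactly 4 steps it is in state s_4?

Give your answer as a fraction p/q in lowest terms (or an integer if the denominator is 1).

Answer: 12728/50625

Derivation:
Computing P^4 by repeated multiplication:
P^1 =
  s_1: [2/15, 2/15, 1/5, 8/15]
  s_2: [11/15, 1/15, 2/15, 1/15]
  s_3: [1/15, 4/15, 1/5, 7/15]
  s_4: [1/15, 8/15, 1/3, 1/15]
P^2 =
  s_1: [37/225, 82/225, 59/225, 47/225]
  s_2: [4/25, 13/75, 46/225, 104/225]
  s_3: [56/225, 74/225, 11/45, 8/45]
  s_4: [32/75, 38/225, 13/75, 52/225]
P^3 =
  s_1: [1082/3375, 256/1125, 229/1125, 838/3375]
  s_2: [217/1125, 1127/3375, 844/3375, 251/1125]
  s_3: [1021/3375, 242/1125, 227/1125, 947/3375]
  s_4: [701/3375, 802/3375, 247/1125, 377/1125]
P^4 =
  s_1: [12137/50625, 1376/5625, 11033/50625, 15071/50625]
  s_2: [15296/50625, 3943/16875, 10504/50625, 1444/5625]
  s_3: [11656/50625, 484/1875, 11293/50625, 14608/50625]
  s_4: [448/1875, 14216/50625, 2317/10125, 12728/50625]

(P^4)[s_4 -> s_4] = 12728/50625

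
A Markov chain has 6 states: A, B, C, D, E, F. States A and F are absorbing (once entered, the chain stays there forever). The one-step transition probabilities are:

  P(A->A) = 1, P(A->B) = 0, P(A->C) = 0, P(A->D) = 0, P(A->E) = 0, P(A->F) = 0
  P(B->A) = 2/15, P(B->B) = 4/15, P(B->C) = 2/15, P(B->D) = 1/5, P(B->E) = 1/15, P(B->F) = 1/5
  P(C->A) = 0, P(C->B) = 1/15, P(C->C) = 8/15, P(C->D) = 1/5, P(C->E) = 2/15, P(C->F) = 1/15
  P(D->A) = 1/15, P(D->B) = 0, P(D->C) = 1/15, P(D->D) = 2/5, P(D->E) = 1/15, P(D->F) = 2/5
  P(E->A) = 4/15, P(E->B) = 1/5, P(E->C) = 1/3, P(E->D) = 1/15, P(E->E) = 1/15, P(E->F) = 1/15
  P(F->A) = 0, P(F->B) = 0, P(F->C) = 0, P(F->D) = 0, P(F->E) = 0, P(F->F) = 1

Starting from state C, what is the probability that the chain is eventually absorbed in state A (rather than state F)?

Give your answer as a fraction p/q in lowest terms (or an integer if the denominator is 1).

Answer: 942/3623

Derivation:
Let a_i = P(absorbed in A | start in state i).
Boundary conditions: a_A = 1, a_F = 0.
For each transient state i, a_i = sum_j P(i->j) * a_j:
  a_B = 2/15*a_A + 4/15*a_B + 2/15*a_C + 1/5*a_D + 1/15*a_E + 1/5*a_F
  a_C = 0*a_A + 1/15*a_B + 8/15*a_C + 1/5*a_D + 2/15*a_E + 1/15*a_F
  a_D = 1/15*a_A + 0*a_B + 1/15*a_C + 2/5*a_D + 1/15*a_E + 2/5*a_F
  a_E = 4/15*a_A + 1/5*a_B + 1/3*a_C + 1/15*a_D + 1/15*a_E + 1/15*a_F

Substituting a_A = 1 and a_F = 0, rearrange to (I - Q) a = r where r[i] = P(i -> A):
  [11/15, -2/15, -1/5, -1/15] . (a_B, a_C, a_D, a_E) = 2/15
  [-1/15, 7/15, -1/5, -2/15] . (a_B, a_C, a_D, a_E) = 0
  [0, -1/15, 3/5, -1/15] . (a_B, a_C, a_D, a_E) = 1/15
  [-1/5, -1/3, -1/15, 14/15] . (a_B, a_C, a_D, a_E) = 4/15

Solving yields:
  a_B = 1171/3623
  a_C = 942/3623
  a_D = 693/3623
  a_E = 1672/3623

Starting state is C, so the absorption probability is a_C = 942/3623.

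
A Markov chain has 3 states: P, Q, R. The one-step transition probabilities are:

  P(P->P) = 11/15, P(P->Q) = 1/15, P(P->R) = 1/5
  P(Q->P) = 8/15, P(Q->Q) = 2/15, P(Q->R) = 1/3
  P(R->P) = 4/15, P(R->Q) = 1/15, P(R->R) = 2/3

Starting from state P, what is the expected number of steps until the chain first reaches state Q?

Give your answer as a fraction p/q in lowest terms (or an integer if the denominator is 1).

Let h_i = expected steps to first reach Q from state i.
Boundary: h_Q = 0.
First-step equations for the other states:
  h_P = 1 + 11/15*h_P + 1/15*h_Q + 1/5*h_R
  h_R = 1 + 4/15*h_P + 1/15*h_Q + 2/3*h_R

Substituting h_Q = 0 and rearranging gives the linear system (I - Q) h = 1:
  [4/15, -1/5] . (h_P, h_R) = 1
  [-4/15, 1/3] . (h_P, h_R) = 1

Solving yields:
  h_P = 15
  h_R = 15

Starting state is P, so the expected hitting time is h_P = 15.

Answer: 15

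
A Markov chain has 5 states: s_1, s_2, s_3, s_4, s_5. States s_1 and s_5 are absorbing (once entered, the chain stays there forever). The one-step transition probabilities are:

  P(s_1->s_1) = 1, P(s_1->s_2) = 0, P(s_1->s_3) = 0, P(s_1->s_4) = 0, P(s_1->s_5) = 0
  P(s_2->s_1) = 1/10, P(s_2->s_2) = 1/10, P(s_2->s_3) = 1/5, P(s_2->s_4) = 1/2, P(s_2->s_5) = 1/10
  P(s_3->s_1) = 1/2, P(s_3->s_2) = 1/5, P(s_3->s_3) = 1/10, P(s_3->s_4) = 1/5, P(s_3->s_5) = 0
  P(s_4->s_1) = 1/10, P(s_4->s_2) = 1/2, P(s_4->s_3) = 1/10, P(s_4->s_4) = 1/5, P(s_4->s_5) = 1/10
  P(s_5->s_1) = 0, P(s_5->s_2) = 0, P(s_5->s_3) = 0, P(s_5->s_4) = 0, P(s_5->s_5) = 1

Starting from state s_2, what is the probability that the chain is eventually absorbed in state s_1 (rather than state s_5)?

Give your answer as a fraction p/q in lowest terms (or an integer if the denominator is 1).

Let a_i = P(absorbed in s_1 | start in state i).
Boundary conditions: a_s_1 = 1, a_s_5 = 0.
For each transient state i, a_i = sum_j P(i->j) * a_j:
  a_s_2 = 1/10*a_s_1 + 1/10*a_s_2 + 1/5*a_s_3 + 1/2*a_s_4 + 1/10*a_s_5
  a_s_3 = 1/2*a_s_1 + 1/5*a_s_2 + 1/10*a_s_3 + 1/5*a_s_4 + 0*a_s_5
  a_s_4 = 1/10*a_s_1 + 1/2*a_s_2 + 1/10*a_s_3 + 1/5*a_s_4 + 1/10*a_s_5

Substituting a_s_1 = 1 and a_s_5 = 0, rearrange to (I - Q) a = r where r[i] = P(i -> s_1):
  [9/10, -1/5, -1/2] . (a_s_2, a_s_3, a_s_4) = 1/10
  [-1/5, 9/10, -1/5] . (a_s_2, a_s_3, a_s_4) = 1/2
  [-1/2, -1/10, 4/5] . (a_s_2, a_s_3, a_s_4) = 1/10

Solving yields:
  a_s_2 = 32/49
  a_s_3 = 289/343
  a_s_4 = 219/343

Starting state is s_2, so the absorption probability is a_s_2 = 32/49.

Answer: 32/49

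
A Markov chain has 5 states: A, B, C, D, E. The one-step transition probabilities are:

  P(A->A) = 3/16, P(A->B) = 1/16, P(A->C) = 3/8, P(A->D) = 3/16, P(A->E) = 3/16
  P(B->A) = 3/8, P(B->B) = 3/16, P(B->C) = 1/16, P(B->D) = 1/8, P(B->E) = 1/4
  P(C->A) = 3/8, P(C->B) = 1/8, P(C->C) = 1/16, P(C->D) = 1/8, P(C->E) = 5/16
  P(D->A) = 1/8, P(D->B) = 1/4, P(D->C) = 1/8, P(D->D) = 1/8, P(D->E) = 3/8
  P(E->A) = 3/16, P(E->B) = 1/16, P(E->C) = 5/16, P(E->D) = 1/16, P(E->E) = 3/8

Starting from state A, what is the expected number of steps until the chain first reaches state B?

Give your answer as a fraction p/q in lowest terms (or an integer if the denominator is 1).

Answer: 344/35

Derivation:
Let h_i = expected steps to first reach B from state i.
Boundary: h_B = 0.
First-step equations for the other states:
  h_A = 1 + 3/16*h_A + 1/16*h_B + 3/8*h_C + 3/16*h_D + 3/16*h_E
  h_C = 1 + 3/8*h_A + 1/8*h_B + 1/16*h_C + 1/8*h_D + 5/16*h_E
  h_D = 1 + 1/8*h_A + 1/4*h_B + 1/8*h_C + 1/8*h_D + 3/8*h_E
  h_E = 1 + 3/16*h_A + 1/16*h_B + 5/16*h_C + 1/16*h_D + 3/8*h_E

Substituting h_B = 0 and rearranging gives the linear system (I - Q) h = 1:
  [13/16, -3/8, -3/16, -3/16] . (h_A, h_C, h_D, h_E) = 1
  [-3/8, 15/16, -1/8, -5/16] . (h_A, h_C, h_D, h_E) = 1
  [-1/8, -1/8, 7/8, -3/8] . (h_A, h_C, h_D, h_E) = 1
  [-3/16, -5/16, -1/16, 5/8] . (h_A, h_C, h_D, h_E) = 1

Solving yields:
  h_A = 344/35
  h_C = 1656/175
  h_D = 288/35
  h_E = 1768/175

Starting state is A, so the expected hitting time is h_A = 344/35.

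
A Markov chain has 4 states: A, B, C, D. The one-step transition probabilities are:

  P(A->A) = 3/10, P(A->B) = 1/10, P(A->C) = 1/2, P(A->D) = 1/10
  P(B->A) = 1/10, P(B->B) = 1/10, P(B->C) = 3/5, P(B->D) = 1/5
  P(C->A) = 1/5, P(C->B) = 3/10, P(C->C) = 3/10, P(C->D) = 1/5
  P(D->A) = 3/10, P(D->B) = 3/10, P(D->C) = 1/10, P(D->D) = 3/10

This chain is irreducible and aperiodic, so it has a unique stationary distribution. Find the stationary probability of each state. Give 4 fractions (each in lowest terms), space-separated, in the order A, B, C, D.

Answer: 71/322 103/483 178/483 191/966

Derivation:
The stationary distribution satisfies pi = pi * P, i.e.:
  pi_A = 3/10*pi_A + 1/10*pi_B + 1/5*pi_C + 3/10*pi_D
  pi_B = 1/10*pi_A + 1/10*pi_B + 3/10*pi_C + 3/10*pi_D
  pi_C = 1/2*pi_A + 3/5*pi_B + 3/10*pi_C + 1/10*pi_D
  pi_D = 1/10*pi_A + 1/5*pi_B + 1/5*pi_C + 3/10*pi_D
with normalization: pi_A + pi_B + pi_C + pi_D = 1.

Using the first 3 balance equations plus normalization, the linear system A*pi = b is:
  [-7/10, 1/10, 1/5, 3/10] . pi = 0
  [1/10, -9/10, 3/10, 3/10] . pi = 0
  [1/2, 3/5, -7/10, 1/10] . pi = 0
  [1, 1, 1, 1] . pi = 1

Solving yields:
  pi_A = 71/322
  pi_B = 103/483
  pi_C = 178/483
  pi_D = 191/966

Verification (pi * P):
  71/322*3/10 + 103/483*1/10 + 178/483*1/5 + 191/966*3/10 = 71/322 = pi_A  (ok)
  71/322*1/10 + 103/483*1/10 + 178/483*3/10 + 191/966*3/10 = 103/483 = pi_B  (ok)
  71/322*1/2 + 103/483*3/5 + 178/483*3/10 + 191/966*1/10 = 178/483 = pi_C  (ok)
  71/322*1/10 + 103/483*1/5 + 178/483*1/5 + 191/966*3/10 = 191/966 = pi_D  (ok)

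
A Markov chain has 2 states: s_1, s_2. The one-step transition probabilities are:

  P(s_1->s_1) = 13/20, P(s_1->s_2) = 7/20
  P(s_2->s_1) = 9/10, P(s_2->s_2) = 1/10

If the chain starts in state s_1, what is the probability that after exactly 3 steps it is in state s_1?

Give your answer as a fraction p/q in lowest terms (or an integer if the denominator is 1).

Computing P^3 by repeated multiplication:
P^1 =
  s_1: [13/20, 7/20]
  s_2: [9/10, 1/10]
P^2 =
  s_1: [59/80, 21/80]
  s_2: [27/40, 13/40]
P^3 =
  s_1: [229/320, 91/320]
  s_2: [117/160, 43/160]

(P^3)[s_1 -> s_1] = 229/320

Answer: 229/320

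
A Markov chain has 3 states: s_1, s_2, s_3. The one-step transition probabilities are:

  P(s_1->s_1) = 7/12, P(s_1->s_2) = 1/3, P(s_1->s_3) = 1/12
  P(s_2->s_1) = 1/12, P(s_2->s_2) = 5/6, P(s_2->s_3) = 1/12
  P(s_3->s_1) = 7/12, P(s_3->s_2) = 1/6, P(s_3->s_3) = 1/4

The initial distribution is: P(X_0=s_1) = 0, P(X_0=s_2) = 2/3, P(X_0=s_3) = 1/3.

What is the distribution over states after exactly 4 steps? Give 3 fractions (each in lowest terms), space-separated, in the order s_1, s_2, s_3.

Propagating the distribution step by step (d_{t+1} = d_t * P):
d_0 = (s_1=0, s_2=2/3, s_3=1/3)
  d_1[s_1] = 0*7/12 + 2/3*1/12 + 1/3*7/12 = 1/4
  d_1[s_2] = 0*1/3 + 2/3*5/6 + 1/3*1/6 = 11/18
  d_1[s_3] = 0*1/12 + 2/3*1/12 + 1/3*1/4 = 5/36
d_1 = (s_1=1/4, s_2=11/18, s_3=5/36)
  d_2[s_1] = 1/4*7/12 + 11/18*1/12 + 5/36*7/12 = 5/18
  d_2[s_2] = 1/4*1/3 + 11/18*5/6 + 5/36*1/6 = 133/216
  d_2[s_3] = 1/4*1/12 + 11/18*1/12 + 5/36*1/4 = 23/216
d_2 = (s_1=5/18, s_2=133/216, s_3=23/216)
  d_3[s_1] = 5/18*7/12 + 133/216*1/12 + 23/216*7/12 = 119/432
  d_3[s_2] = 5/18*1/3 + 133/216*5/6 + 23/216*1/6 = 101/162
  d_3[s_3] = 5/18*1/12 + 133/216*1/12 + 23/216*1/4 = 131/1296
d_3 = (s_1=119/432, s_2=101/162, s_3=131/1296)
  d_4[s_1] = 119/432*7/12 + 101/162*1/12 + 131/1296*7/12 = 22/81
  d_4[s_2] = 119/432*1/3 + 101/162*5/6 + 131/1296*1/6 = 4885/7776
  d_4[s_3] = 119/432*1/12 + 101/162*1/12 + 131/1296*1/4 = 779/7776
d_4 = (s_1=22/81, s_2=4885/7776, s_3=779/7776)

Answer: 22/81 4885/7776 779/7776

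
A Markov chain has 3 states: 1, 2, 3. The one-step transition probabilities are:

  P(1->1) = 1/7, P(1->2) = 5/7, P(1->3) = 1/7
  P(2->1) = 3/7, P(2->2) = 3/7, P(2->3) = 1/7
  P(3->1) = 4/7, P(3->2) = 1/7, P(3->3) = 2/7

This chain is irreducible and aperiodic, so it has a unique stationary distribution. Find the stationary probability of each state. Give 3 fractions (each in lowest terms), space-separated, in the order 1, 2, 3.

The stationary distribution satisfies pi = pi * P, i.e.:
  pi_1 = 1/7*pi_1 + 3/7*pi_2 + 4/7*pi_3
  pi_2 = 5/7*pi_1 + 3/7*pi_2 + 1/7*pi_3
  pi_3 = 1/7*pi_1 + 1/7*pi_2 + 2/7*pi_3
with normalization: pi_1 + pi_2 + pi_3 = 1.

Using the first 2 balance equations plus normalization, the linear system A*pi = b is:
  [-6/7, 3/7, 4/7] . pi = 0
  [5/7, -4/7, 1/7] . pi = 0
  [1, 1, 1] . pi = 1

Solving yields:
  pi_1 = 19/54
  pi_2 = 13/27
  pi_3 = 1/6

Verification (pi * P):
  19/54*1/7 + 13/27*3/7 + 1/6*4/7 = 19/54 = pi_1  (ok)
  19/54*5/7 + 13/27*3/7 + 1/6*1/7 = 13/27 = pi_2  (ok)
  19/54*1/7 + 13/27*1/7 + 1/6*2/7 = 1/6 = pi_3  (ok)

Answer: 19/54 13/27 1/6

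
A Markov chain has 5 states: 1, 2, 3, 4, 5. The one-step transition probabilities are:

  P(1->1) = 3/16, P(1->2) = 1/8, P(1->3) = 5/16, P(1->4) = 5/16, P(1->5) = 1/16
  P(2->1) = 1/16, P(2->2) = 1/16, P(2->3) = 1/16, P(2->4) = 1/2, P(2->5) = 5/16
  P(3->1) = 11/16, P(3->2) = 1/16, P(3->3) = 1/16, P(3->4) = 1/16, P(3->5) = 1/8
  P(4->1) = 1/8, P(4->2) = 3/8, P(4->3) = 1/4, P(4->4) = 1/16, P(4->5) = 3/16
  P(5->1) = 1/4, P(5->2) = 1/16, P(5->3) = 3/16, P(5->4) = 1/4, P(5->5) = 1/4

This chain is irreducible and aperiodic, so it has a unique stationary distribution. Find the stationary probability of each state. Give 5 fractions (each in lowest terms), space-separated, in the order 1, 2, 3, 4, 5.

The stationary distribution satisfies pi = pi * P, i.e.:
  pi_1 = 3/16*pi_1 + 1/16*pi_2 + 11/16*pi_3 + 1/8*pi_4 + 1/4*pi_5
  pi_2 = 1/8*pi_1 + 1/16*pi_2 + 1/16*pi_3 + 3/8*pi_4 + 1/16*pi_5
  pi_3 = 5/16*pi_1 + 1/16*pi_2 + 1/16*pi_3 + 1/4*pi_4 + 3/16*pi_5
  pi_4 = 5/16*pi_1 + 1/2*pi_2 + 1/16*pi_3 + 1/16*pi_4 + 1/4*pi_5
  pi_5 = 1/16*pi_1 + 5/16*pi_2 + 1/8*pi_3 + 3/16*pi_4 + 1/4*pi_5
with normalization: pi_1 + pi_2 + pi_3 + pi_4 + pi_5 = 1.

Using the first 4 balance equations plus normalization, the linear system A*pi = b is:
  [-13/16, 1/16, 11/16, 1/8, 1/4] . pi = 0
  [1/8, -15/16, 1/16, 3/8, 1/16] . pi = 0
  [5/16, 1/16, -15/16, 1/4, 3/16] . pi = 0
  [5/16, 1/2, 1/16, -15/16, 1/4] . pi = 0
  [1, 1, 1, 1, 1] . pi = 1

Solving yields:
  pi_1 = 22262/85185
  pi_2 = 471/3155
  pi_3 = 3265/17037
  pi_4 = 3841/17037
  pi_5 = 4892/28395

Verification (pi * P):
  22262/85185*3/16 + 471/3155*1/16 + 3265/17037*11/16 + 3841/17037*1/8 + 4892/28395*1/4 = 22262/85185 = pi_1  (ok)
  22262/85185*1/8 + 471/3155*1/16 + 3265/17037*1/16 + 3841/17037*3/8 + 4892/28395*1/16 = 471/3155 = pi_2  (ok)
  22262/85185*5/16 + 471/3155*1/16 + 3265/17037*1/16 + 3841/17037*1/4 + 4892/28395*3/16 = 3265/17037 = pi_3  (ok)
  22262/85185*5/16 + 471/3155*1/2 + 3265/17037*1/16 + 3841/17037*1/16 + 4892/28395*1/4 = 3841/17037 = pi_4  (ok)
  22262/85185*1/16 + 471/3155*5/16 + 3265/17037*1/8 + 3841/17037*3/16 + 4892/28395*1/4 = 4892/28395 = pi_5  (ok)

Answer: 22262/85185 471/3155 3265/17037 3841/17037 4892/28395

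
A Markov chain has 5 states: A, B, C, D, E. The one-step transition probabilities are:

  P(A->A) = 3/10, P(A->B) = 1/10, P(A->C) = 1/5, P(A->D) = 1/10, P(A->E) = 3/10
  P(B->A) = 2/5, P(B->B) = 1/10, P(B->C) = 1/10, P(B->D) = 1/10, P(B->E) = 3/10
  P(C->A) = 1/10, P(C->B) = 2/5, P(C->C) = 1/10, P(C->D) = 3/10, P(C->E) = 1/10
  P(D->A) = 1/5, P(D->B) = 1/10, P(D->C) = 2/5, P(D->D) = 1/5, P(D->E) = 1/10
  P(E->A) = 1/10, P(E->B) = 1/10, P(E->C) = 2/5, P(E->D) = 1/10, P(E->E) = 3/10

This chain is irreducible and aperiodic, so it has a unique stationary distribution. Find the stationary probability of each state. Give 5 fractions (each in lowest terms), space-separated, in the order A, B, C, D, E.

Answer: 2139/10210 872/5105 241/1021 167/1021 2247/10210

Derivation:
The stationary distribution satisfies pi = pi * P, i.e.:
  pi_A = 3/10*pi_A + 2/5*pi_B + 1/10*pi_C + 1/5*pi_D + 1/10*pi_E
  pi_B = 1/10*pi_A + 1/10*pi_B + 2/5*pi_C + 1/10*pi_D + 1/10*pi_E
  pi_C = 1/5*pi_A + 1/10*pi_B + 1/10*pi_C + 2/5*pi_D + 2/5*pi_E
  pi_D = 1/10*pi_A + 1/10*pi_B + 3/10*pi_C + 1/5*pi_D + 1/10*pi_E
  pi_E = 3/10*pi_A + 3/10*pi_B + 1/10*pi_C + 1/10*pi_D + 3/10*pi_E
with normalization: pi_A + pi_B + pi_C + pi_D + pi_E = 1.

Using the first 4 balance equations plus normalization, the linear system A*pi = b is:
  [-7/10, 2/5, 1/10, 1/5, 1/10] . pi = 0
  [1/10, -9/10, 2/5, 1/10, 1/10] . pi = 0
  [1/5, 1/10, -9/10, 2/5, 2/5] . pi = 0
  [1/10, 1/10, 3/10, -4/5, 1/10] . pi = 0
  [1, 1, 1, 1, 1] . pi = 1

Solving yields:
  pi_A = 2139/10210
  pi_B = 872/5105
  pi_C = 241/1021
  pi_D = 167/1021
  pi_E = 2247/10210

Verification (pi * P):
  2139/10210*3/10 + 872/5105*2/5 + 241/1021*1/10 + 167/1021*1/5 + 2247/10210*1/10 = 2139/10210 = pi_A  (ok)
  2139/10210*1/10 + 872/5105*1/10 + 241/1021*2/5 + 167/1021*1/10 + 2247/10210*1/10 = 872/5105 = pi_B  (ok)
  2139/10210*1/5 + 872/5105*1/10 + 241/1021*1/10 + 167/1021*2/5 + 2247/10210*2/5 = 241/1021 = pi_C  (ok)
  2139/10210*1/10 + 872/5105*1/10 + 241/1021*3/10 + 167/1021*1/5 + 2247/10210*1/10 = 167/1021 = pi_D  (ok)
  2139/10210*3/10 + 872/5105*3/10 + 241/1021*1/10 + 167/1021*1/10 + 2247/10210*3/10 = 2247/10210 = pi_E  (ok)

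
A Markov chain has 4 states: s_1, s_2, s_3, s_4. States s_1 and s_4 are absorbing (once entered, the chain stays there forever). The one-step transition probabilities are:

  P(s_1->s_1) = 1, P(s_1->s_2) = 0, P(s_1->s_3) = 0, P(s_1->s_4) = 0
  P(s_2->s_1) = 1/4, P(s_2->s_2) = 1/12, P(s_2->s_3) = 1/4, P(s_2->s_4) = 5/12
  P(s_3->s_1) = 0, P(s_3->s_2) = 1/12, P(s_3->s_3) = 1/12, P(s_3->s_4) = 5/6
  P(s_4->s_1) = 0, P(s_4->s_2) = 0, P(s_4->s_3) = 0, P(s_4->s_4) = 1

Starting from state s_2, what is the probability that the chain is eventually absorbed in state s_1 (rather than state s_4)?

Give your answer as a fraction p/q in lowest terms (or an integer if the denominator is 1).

Answer: 33/118

Derivation:
Let a_i = P(absorbed in s_1 | start in state i).
Boundary conditions: a_s_1 = 1, a_s_4 = 0.
For each transient state i, a_i = sum_j P(i->j) * a_j:
  a_s_2 = 1/4*a_s_1 + 1/12*a_s_2 + 1/4*a_s_3 + 5/12*a_s_4
  a_s_3 = 0*a_s_1 + 1/12*a_s_2 + 1/12*a_s_3 + 5/6*a_s_4

Substituting a_s_1 = 1 and a_s_4 = 0, rearrange to (I - Q) a = r where r[i] = P(i -> s_1):
  [11/12, -1/4] . (a_s_2, a_s_3) = 1/4
  [-1/12, 11/12] . (a_s_2, a_s_3) = 0

Solving yields:
  a_s_2 = 33/118
  a_s_3 = 3/118

Starting state is s_2, so the absorption probability is a_s_2 = 33/118.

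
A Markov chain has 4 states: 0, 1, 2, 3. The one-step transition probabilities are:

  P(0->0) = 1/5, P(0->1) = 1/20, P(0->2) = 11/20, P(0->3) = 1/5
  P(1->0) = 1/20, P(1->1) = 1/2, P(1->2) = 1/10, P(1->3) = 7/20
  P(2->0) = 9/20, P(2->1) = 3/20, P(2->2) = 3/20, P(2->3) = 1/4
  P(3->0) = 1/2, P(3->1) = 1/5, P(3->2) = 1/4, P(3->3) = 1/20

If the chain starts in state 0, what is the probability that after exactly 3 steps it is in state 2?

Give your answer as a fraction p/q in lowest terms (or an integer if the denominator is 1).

Computing P^3 by repeated multiplication:
P^1 =
  0: [1/5, 1/20, 11/20, 1/5]
  1: [1/20, 1/2, 1/10, 7/20]
  2: [9/20, 3/20, 3/20, 1/4]
  3: [1/2, 1/5, 1/4, 1/20]
P^2 =
  0: [39/100, 63/400, 99/400, 41/200]
  1: [51/200, 27/80, 9/50, 91/400]
  2: [29/100, 17/100, 139/400, 77/400]
  3: [99/400, 69/400, 69/200, 47/200]
P^3 =
  0: [1199/4000, 1411/8000, 2549/8000, 821/4000]
  1: [2101/8000, 127/500, 2063/8000, 451/2000]
  2: [2553/8000, 1521/8000, 1107/4000, 107/500]
  3: [2647/8000, 1579/8000, 2111/8000, 1663/8000]

(P^3)[0 -> 2] = 2549/8000

Answer: 2549/8000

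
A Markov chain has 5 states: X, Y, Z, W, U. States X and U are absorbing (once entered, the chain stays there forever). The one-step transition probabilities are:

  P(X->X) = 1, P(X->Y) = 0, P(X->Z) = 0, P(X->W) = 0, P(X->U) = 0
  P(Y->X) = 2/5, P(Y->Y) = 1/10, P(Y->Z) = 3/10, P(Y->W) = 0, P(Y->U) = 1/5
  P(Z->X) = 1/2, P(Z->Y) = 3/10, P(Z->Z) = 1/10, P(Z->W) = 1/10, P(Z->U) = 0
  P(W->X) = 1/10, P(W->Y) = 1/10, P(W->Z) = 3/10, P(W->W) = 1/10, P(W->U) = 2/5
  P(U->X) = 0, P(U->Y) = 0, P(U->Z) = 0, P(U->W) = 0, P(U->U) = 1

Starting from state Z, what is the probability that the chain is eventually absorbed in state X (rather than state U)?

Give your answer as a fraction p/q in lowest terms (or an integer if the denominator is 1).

Let a_i = P(absorbed in X | start in state i).
Boundary conditions: a_X = 1, a_U = 0.
For each transient state i, a_i = sum_j P(i->j) * a_j:
  a_Y = 2/5*a_X + 1/10*a_Y + 3/10*a_Z + 0*a_W + 1/5*a_U
  a_Z = 1/2*a_X + 3/10*a_Y + 1/10*a_Z + 1/10*a_W + 0*a_U
  a_W = 1/10*a_X + 1/10*a_Y + 3/10*a_Z + 1/10*a_W + 2/5*a_U

Substituting a_X = 1 and a_U = 0, rearrange to (I - Q) a = r where r[i] = P(i -> X):
  [9/10, -3/10, 0] . (a_Y, a_Z, a_W) = 2/5
  [-3/10, 9/10, -1/10] . (a_Y, a_Z, a_W) = 1/2
  [-1/10, -3/10, 9/10] . (a_Y, a_Z, a_W) = 1/10

Solving yields:
  a_Y = 75/103
  a_Z = 263/309
  a_W = 49/103

Starting state is Z, so the absorption probability is a_Z = 263/309.

Answer: 263/309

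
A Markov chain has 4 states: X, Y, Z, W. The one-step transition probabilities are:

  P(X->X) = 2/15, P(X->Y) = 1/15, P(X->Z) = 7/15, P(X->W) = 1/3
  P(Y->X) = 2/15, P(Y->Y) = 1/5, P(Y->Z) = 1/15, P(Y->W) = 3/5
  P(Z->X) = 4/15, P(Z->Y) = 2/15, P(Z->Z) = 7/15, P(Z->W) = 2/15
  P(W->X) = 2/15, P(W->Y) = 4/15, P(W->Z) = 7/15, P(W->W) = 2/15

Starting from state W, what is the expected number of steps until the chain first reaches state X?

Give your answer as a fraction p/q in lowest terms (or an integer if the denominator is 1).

Answer: 855/158

Derivation:
Let h_i = expected steps to first reach X from state i.
Boundary: h_X = 0.
First-step equations for the other states:
  h_Y = 1 + 2/15*h_X + 1/5*h_Y + 1/15*h_Z + 3/5*h_W
  h_Z = 1 + 4/15*h_X + 2/15*h_Y + 7/15*h_Z + 2/15*h_W
  h_W = 1 + 2/15*h_X + 4/15*h_Y + 7/15*h_Z + 2/15*h_W

Substituting h_X = 0 and rearranging gives the linear system (I - Q) h = 1:
  [4/5, -1/15, -3/5] . (h_Y, h_Z, h_W) = 1
  [-2/15, 8/15, -2/15] . (h_Y, h_Z, h_W) = 1
  [-4/15, -7/15, 13/15] . (h_Y, h_Z, h_W) = 1

Solving yields:
  h_Y = 450/79
  h_Z = 735/158
  h_W = 855/158

Starting state is W, so the expected hitting time is h_W = 855/158.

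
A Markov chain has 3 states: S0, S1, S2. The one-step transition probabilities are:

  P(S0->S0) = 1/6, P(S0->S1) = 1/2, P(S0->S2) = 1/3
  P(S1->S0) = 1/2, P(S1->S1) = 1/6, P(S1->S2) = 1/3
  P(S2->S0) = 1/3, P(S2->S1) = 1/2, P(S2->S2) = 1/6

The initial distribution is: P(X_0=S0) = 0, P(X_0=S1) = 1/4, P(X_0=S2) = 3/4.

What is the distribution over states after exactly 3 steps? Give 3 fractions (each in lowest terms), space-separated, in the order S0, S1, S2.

Propagating the distribution step by step (d_{t+1} = d_t * P):
d_0 = (S0=0, S1=1/4, S2=3/4)
  d_1[S0] = 0*1/6 + 1/4*1/2 + 3/4*1/3 = 3/8
  d_1[S1] = 0*1/2 + 1/4*1/6 + 3/4*1/2 = 5/12
  d_1[S2] = 0*1/3 + 1/4*1/3 + 3/4*1/6 = 5/24
d_1 = (S0=3/8, S1=5/12, S2=5/24)
  d_2[S0] = 3/8*1/6 + 5/12*1/2 + 5/24*1/3 = 49/144
  d_2[S1] = 3/8*1/2 + 5/12*1/6 + 5/24*1/2 = 13/36
  d_2[S2] = 3/8*1/3 + 5/12*1/3 + 5/24*1/6 = 43/144
d_2 = (S0=49/144, S1=13/36, S2=43/144)
  d_3[S0] = 49/144*1/6 + 13/36*1/2 + 43/144*1/3 = 97/288
  d_3[S1] = 49/144*1/2 + 13/36*1/6 + 43/144*1/2 = 41/108
  d_3[S2] = 49/144*1/3 + 13/36*1/3 + 43/144*1/6 = 245/864
d_3 = (S0=97/288, S1=41/108, S2=245/864)

Answer: 97/288 41/108 245/864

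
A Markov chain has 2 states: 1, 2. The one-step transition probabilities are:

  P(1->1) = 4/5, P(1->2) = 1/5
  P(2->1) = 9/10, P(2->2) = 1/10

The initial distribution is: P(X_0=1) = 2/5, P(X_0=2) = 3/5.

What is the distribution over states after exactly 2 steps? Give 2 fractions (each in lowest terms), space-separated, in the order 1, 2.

Propagating the distribution step by step (d_{t+1} = d_t * P):
d_0 = (1=2/5, 2=3/5)
  d_1[1] = 2/5*4/5 + 3/5*9/10 = 43/50
  d_1[2] = 2/5*1/5 + 3/5*1/10 = 7/50
d_1 = (1=43/50, 2=7/50)
  d_2[1] = 43/50*4/5 + 7/50*9/10 = 407/500
  d_2[2] = 43/50*1/5 + 7/50*1/10 = 93/500
d_2 = (1=407/500, 2=93/500)

Answer: 407/500 93/500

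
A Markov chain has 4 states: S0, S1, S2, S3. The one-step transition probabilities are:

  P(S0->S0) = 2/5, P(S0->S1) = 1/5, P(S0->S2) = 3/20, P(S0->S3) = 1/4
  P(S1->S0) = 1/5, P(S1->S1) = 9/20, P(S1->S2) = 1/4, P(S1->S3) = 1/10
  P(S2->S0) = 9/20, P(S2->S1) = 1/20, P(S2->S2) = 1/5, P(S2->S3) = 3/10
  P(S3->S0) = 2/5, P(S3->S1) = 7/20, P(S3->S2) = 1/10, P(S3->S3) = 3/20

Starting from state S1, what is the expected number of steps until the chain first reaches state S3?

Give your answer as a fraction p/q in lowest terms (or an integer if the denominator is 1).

Let h_i = expected steps to first reach S3 from state i.
Boundary: h_S3 = 0.
First-step equations for the other states:
  h_S0 = 1 + 2/5*h_S0 + 1/5*h_S1 + 3/20*h_S2 + 1/4*h_S3
  h_S1 = 1 + 1/5*h_S0 + 9/20*h_S1 + 1/4*h_S2 + 1/10*h_S3
  h_S2 = 1 + 9/20*h_S0 + 1/20*h_S1 + 1/5*h_S2 + 3/10*h_S3

Substituting h_S3 = 0 and rearranging gives the linear system (I - Q) h = 1:
  [3/5, -1/5, -3/20] . (h_S0, h_S1, h_S2) = 1
  [-1/5, 11/20, -1/4] . (h_S0, h_S1, h_S2) = 1
  [-9/20, -1/20, 4/5] . (h_S0, h_S1, h_S2) = 1

Solving yields:
  h_S0 = 5820/1307
  h_S1 = 6920/1307
  h_S2 = 5340/1307

Starting state is S1, so the expected hitting time is h_S1 = 6920/1307.

Answer: 6920/1307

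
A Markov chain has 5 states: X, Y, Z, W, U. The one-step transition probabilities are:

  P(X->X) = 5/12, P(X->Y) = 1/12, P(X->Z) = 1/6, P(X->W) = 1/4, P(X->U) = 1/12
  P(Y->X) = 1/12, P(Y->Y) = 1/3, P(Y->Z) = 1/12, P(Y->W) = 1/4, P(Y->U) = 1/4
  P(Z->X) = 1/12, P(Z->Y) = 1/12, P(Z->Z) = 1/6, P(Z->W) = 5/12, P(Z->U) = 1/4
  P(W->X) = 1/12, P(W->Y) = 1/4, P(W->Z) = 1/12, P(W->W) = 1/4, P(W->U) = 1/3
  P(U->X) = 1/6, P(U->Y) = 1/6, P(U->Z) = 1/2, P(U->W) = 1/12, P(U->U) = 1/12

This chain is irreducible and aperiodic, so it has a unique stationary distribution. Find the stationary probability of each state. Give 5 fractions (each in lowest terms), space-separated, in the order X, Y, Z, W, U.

The stationary distribution satisfies pi = pi * P, i.e.:
  pi_X = 5/12*pi_X + 1/12*pi_Y + 1/12*pi_Z + 1/12*pi_W + 1/6*pi_U
  pi_Y = 1/12*pi_X + 1/3*pi_Y + 1/12*pi_Z + 1/4*pi_W + 1/6*pi_U
  pi_Z = 1/6*pi_X + 1/12*pi_Y + 1/6*pi_Z + 1/12*pi_W + 1/2*pi_U
  pi_W = 1/4*pi_X + 1/4*pi_Y + 5/12*pi_Z + 1/4*pi_W + 1/12*pi_U
  pi_U = 1/12*pi_X + 1/4*pi_Y + 1/4*pi_Z + 1/3*pi_W + 1/12*pi_U
with normalization: pi_X + pi_Y + pi_Z + pi_W + pi_U = 1.

Using the first 4 balance equations plus normalization, the linear system A*pi = b is:
  [-7/12, 1/12, 1/12, 1/12, 1/6] . pi = 0
  [1/12, -2/3, 1/12, 1/4, 1/6] . pi = 0
  [1/6, 1/12, -5/6, 1/12, 1/2] . pi = 0
  [1/4, 1/4, 5/12, -3/4, 1/12] . pi = 0
  [1, 1, 1, 1, 1] . pi = 1

Solving yields:
  pi_X = 2291/15142
  pi_Y = 1436/7571
  pi_Z = 3033/15142
  pi_W = 1880/7571
  pi_U = 1593/7571

Verification (pi * P):
  2291/15142*5/12 + 1436/7571*1/12 + 3033/15142*1/12 + 1880/7571*1/12 + 1593/7571*1/6 = 2291/15142 = pi_X  (ok)
  2291/15142*1/12 + 1436/7571*1/3 + 3033/15142*1/12 + 1880/7571*1/4 + 1593/7571*1/6 = 1436/7571 = pi_Y  (ok)
  2291/15142*1/6 + 1436/7571*1/12 + 3033/15142*1/6 + 1880/7571*1/12 + 1593/7571*1/2 = 3033/15142 = pi_Z  (ok)
  2291/15142*1/4 + 1436/7571*1/4 + 3033/15142*5/12 + 1880/7571*1/4 + 1593/7571*1/12 = 1880/7571 = pi_W  (ok)
  2291/15142*1/12 + 1436/7571*1/4 + 3033/15142*1/4 + 1880/7571*1/3 + 1593/7571*1/12 = 1593/7571 = pi_U  (ok)

Answer: 2291/15142 1436/7571 3033/15142 1880/7571 1593/7571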